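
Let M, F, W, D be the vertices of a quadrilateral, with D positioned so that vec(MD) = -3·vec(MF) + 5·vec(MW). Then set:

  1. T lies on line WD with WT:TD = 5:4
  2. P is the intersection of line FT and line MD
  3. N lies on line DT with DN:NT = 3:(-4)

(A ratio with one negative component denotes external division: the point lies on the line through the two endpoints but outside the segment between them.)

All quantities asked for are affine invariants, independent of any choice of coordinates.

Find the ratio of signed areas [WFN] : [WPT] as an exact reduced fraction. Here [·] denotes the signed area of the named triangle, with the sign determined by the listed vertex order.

Set M = (0, 0), F = (1, 0), W = (0, 1), D = (-3, 5); any affine frame gives the same invariant.
1. T lies on line WD with WT:TD = 5:4 ⇒ T = (-5/3, 29/9)
2. P is the intersection of line FT and line MD ⇒ P = (-29/11, 145/33)
3. N lies on line DT with DN:NT = 3:(-4) ⇒ N = (-7, 31/3)
2·[WFN] = 7/3, 2·[WPT] = -20/99
[WFN]:[WPT] = 7/3:-20/99 = -231/20

[WFN]:[WPT] = -231/20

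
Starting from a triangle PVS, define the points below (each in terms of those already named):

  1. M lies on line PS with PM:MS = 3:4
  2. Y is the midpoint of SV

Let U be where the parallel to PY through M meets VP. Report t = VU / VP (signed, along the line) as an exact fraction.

Set P = (0, 0), V = (1, 0), S = (0, 1); any affine frame gives the same invariant.
1. M lies on line PS with PM:MS = 3:4 ⇒ M = (0, 3/7)
2. Y is the midpoint of SV ⇒ Y = (1/2, 1/2)
through M parallel to PY: direction (1/2, 1/2); meets VP at U = (-3/7, 0)
U = V + t·(P−V) with t = 10/7

t = 10/7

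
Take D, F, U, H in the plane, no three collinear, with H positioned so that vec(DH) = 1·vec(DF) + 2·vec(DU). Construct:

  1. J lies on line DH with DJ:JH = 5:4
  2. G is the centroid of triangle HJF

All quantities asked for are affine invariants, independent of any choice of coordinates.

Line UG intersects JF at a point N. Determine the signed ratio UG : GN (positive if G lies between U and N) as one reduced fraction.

Set D = (0, 0), F = (1, 0), U = (0, 1), H = (1, 2); any affine frame gives the same invariant.
1. J lies on line DH with DJ:JH = 5:4 ⇒ J = (5/9, 10/9)
2. G is the centroid of triangle HJF ⇒ G = (23/27, 28/27)
line UG meets JF at N = (23/39, 40/39)
G = U + t·(N−U) with t = 13/9, so UG:GN = 13/9:-4/9

UG:GN = -13/4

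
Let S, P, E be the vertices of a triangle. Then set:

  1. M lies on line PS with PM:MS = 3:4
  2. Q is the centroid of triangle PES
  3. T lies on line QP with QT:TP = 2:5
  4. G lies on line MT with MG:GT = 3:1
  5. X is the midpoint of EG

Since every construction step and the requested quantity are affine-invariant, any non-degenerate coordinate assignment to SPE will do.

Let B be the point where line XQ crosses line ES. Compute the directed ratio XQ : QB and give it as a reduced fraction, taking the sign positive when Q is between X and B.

XQ:QB = -11/56

Work in coordinates with S = (0, 0), P = (1, 0), E = (0, 1).
1. M lies on line PS with PM:MS = 3:4 ⇒ M = (4/7, 0)
2. Q is the centroid of triangle PES ⇒ Q = (1/3, 1/3)
3. T lies on line QP with QT:TP = 2:5 ⇒ T = (11/21, 5/21)
4. G lies on line MT with MG:GT = 3:1 ⇒ G = (15/28, 5/28)
5. X is the midpoint of EG ⇒ X = (15/56, 33/56)
line XQ meets ES at B = (0, 18/11)
Q = X + t·(B−X) with t = -11/45, so XQ:QB = -11/45:56/45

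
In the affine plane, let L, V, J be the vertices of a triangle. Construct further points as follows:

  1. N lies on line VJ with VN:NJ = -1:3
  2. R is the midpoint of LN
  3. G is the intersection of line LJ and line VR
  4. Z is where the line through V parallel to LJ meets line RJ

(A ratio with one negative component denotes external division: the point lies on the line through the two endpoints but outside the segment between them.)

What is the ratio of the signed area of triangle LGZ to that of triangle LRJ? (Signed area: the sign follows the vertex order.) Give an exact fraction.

[LGZ]:[LRJ] = 4/3

Work in coordinates with L = (0, 0), V = (1, 0), J = (0, 1).
1. N lies on line VJ with VN:NJ = -1:3 ⇒ N = (3/2, -1/2)
2. R is the midpoint of LN ⇒ R = (3/4, -1/4)
3. G is the intersection of line LJ and line VR ⇒ G = (0, -1)
4. Z is where the line through V parallel to LJ meets line RJ ⇒ Z = (1, -2/3)
2·[LGZ] = 1, 2·[LRJ] = 3/4
[LGZ]:[LRJ] = 1:3/4 = 4/3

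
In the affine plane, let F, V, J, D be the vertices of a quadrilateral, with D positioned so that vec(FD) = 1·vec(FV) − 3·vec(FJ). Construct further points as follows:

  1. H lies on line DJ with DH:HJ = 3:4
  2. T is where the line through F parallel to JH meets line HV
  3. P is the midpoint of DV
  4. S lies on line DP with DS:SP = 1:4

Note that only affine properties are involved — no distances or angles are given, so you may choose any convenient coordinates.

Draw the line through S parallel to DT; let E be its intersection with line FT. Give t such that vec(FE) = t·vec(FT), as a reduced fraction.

Choose coordinates F = (0, 0), V = (1, 0), J = (0, 1), D = (1, -3).
1. H lies on line DJ with DH:HJ = 3:4 ⇒ H = (4/7, -9/7)
2. T is where the line through F parallel to JH meets line HV ⇒ T = (3/7, -12/7)
3. P is the midpoint of DV ⇒ P = (1, -3/2)
4. S lies on line DP with DS:SP = 1:4 ⇒ S = (1, -27/10)
through S parallel to DT: direction (-4/7, 9/7); meets FT at E = (9/35, -36/35)
E = F + t·(T−F) with t = 3/5

t = 3/5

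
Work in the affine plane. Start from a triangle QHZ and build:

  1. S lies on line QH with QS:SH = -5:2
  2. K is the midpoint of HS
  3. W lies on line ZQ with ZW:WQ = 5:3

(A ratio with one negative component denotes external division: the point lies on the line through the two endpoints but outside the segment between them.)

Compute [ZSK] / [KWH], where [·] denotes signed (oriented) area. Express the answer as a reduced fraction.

Assign Q = (0, 0), H = (1, 0), Z = (0, 1) — the answer is frame-independent, so this choice is without loss of generality.
1. S lies on line QH with QS:SH = -5:2 ⇒ S = (5/3, 0)
2. K is the midpoint of HS ⇒ K = (4/3, 0)
3. W lies on line ZQ with ZW:WQ = 5:3 ⇒ W = (0, 3/8)
2·[ZSK] = -1/3, 2·[KWH] = 1/8
[ZSK]:[KWH] = -1/3:1/8 = -8/3

[ZSK]:[KWH] = -8/3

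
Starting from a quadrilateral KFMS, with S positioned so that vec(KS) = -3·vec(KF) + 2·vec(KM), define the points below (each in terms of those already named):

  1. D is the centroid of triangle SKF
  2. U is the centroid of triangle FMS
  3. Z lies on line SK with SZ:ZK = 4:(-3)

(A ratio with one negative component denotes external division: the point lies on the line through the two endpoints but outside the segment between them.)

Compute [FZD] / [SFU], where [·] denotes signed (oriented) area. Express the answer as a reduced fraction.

Choose coordinates K = (0, 0), F = (1, 0), M = (0, 1), S = (-3, 2).
1. D is the centroid of triangle SKF ⇒ D = (-2/3, 2/3)
2. U is the centroid of triangle FMS ⇒ U = (-2/3, 1)
3. Z lies on line SK with SZ:ZK = 4:(-3) ⇒ Z = (9, -6)
2·[FZD] = -14/3, 2·[SFU] = 2/3
[FZD]:[SFU] = -14/3:2/3 = -7

[FZD]:[SFU] = -7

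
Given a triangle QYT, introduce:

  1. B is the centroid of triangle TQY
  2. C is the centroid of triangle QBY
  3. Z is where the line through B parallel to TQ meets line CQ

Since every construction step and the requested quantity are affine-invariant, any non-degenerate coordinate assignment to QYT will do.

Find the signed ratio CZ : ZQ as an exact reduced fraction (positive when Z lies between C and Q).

Assign Q = (0, 0), Y = (1, 0), T = (0, 1) — the answer is frame-independent, so this choice is without loss of generality.
1. B is the centroid of triangle TQY ⇒ B = (1/3, 1/3)
2. C is the centroid of triangle QBY ⇒ C = (4/9, 1/9)
3. Z is where the line through B parallel to TQ meets line CQ ⇒ Z = (1/3, 1/12)
Z = C + t·(Q−C) with t = 1/4, so CZ:ZQ = t:(1−t) = 1/4:3/4

CZ:ZQ = 1/3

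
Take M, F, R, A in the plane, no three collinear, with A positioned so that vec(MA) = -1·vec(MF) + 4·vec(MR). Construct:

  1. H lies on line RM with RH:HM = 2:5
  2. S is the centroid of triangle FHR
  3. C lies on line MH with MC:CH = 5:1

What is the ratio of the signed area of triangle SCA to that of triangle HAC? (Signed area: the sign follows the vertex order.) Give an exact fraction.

Set M = (0, 0), F = (1, 0), R = (0, 1), A = (-1, 4); any affine frame gives the same invariant.
1. H lies on line RM with RH:HM = 2:5 ⇒ H = (0, 5/7)
2. S is the centroid of triangle FHR ⇒ S = (1/3, 4/7)
3. C lies on line MH with MC:CH = 5:1 ⇒ C = (0, 25/42)
2·[SCA] = -10/9, 2·[HAC] = 5/42
[SCA]:[HAC] = -10/9:5/42 = -28/3

[SCA]:[HAC] = -28/3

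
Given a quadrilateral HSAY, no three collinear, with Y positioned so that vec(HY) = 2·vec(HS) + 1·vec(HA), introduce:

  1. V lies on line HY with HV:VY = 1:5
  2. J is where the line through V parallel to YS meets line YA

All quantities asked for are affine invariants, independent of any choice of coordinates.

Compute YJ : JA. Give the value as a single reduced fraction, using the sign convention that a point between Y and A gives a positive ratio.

Choose coordinates H = (0, 0), S = (1, 0), A = (0, 1), Y = (2, 1).
1. V lies on line HY with HV:VY = 1:5 ⇒ V = (1/3, 1/6)
2. J is where the line through V parallel to YS meets line YA ⇒ J = (7/6, 1)
J = Y + t·(A−Y) with t = 5/12, so YJ:JA = t:(1−t) = 5/12:7/12

YJ:JA = 5/7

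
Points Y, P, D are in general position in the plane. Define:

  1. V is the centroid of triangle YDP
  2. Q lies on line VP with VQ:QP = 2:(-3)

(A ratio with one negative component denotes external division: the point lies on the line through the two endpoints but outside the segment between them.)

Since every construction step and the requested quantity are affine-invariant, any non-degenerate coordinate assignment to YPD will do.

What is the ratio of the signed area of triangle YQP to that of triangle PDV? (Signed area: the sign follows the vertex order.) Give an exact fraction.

[YQP]:[PDV] = -3

Choose coordinates Y = (0, 0), P = (1, 0), D = (0, 1).
1. V is the centroid of triangle YDP ⇒ V = (1/3, 1/3)
2. Q lies on line VP with VQ:QP = 2:(-3) ⇒ Q = (-1, 1)
2·[YQP] = -1, 2·[PDV] = 1/3
[YQP]:[PDV] = -1:1/3 = -3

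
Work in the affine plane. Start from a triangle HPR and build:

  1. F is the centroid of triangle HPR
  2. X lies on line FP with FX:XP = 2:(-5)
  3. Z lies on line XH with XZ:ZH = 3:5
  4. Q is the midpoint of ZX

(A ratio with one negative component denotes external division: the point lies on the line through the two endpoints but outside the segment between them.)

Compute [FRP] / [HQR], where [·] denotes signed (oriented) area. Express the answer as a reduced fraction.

[FRP]:[HQR] = 48/13

Set H = (0, 0), P = (1, 0), R = (0, 1); any affine frame gives the same invariant.
1. F is the centroid of triangle HPR ⇒ F = (1/3, 1/3)
2. X lies on line FP with FX:XP = 2:(-5) ⇒ X = (-1/9, 5/9)
3. Z lies on line XH with XZ:ZH = 3:5 ⇒ Z = (-5/72, 25/72)
4. Q is the midpoint of ZX ⇒ Q = (-13/144, 65/144)
2·[FRP] = -1/3, 2·[HQR] = -13/144
[FRP]:[HQR] = -1/3:-13/144 = 48/13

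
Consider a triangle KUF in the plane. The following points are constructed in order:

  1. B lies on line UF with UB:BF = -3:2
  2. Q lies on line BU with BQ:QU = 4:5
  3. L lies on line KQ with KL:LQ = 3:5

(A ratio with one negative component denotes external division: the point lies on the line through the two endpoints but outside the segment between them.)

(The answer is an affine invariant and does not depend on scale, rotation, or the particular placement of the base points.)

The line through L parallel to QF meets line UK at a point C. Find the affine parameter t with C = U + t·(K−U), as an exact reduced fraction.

t = 5/8

Choose coordinates K = (0, 0), U = (1, 0), F = (0, 1).
1. B lies on line UF with UB:BF = -3:2 ⇒ B = (-2, 3)
2. Q lies on line BU with BQ:QU = 4:5 ⇒ Q = (-2/3, 5/3)
3. L lies on line KQ with KL:LQ = 3:5 ⇒ L = (-1/4, 5/8)
through L parallel to QF: direction (2/3, -2/3); meets UK at C = (3/8, 0)
C = U + t·(K−U) with t = 5/8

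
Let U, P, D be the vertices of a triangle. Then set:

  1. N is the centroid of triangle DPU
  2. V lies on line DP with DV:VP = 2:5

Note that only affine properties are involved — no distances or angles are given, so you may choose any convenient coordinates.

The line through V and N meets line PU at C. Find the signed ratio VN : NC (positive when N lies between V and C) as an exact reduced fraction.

VN:NC = 8/7

Choose coordinates U = (0, 0), P = (1, 0), D = (0, 1).
1. N is the centroid of triangle DPU ⇒ N = (1/3, 1/3)
2. V lies on line DP with DV:VP = 2:5 ⇒ V = (2/7, 5/7)
line VN meets PU at C = (3/8, 0)
N = V + t·(C−V) with t = 8/15, so VN:NC = 8/15:7/15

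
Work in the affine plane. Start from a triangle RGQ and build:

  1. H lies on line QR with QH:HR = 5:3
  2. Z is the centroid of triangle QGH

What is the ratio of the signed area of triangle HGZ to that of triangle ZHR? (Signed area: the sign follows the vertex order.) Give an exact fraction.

Work in coordinates with R = (0, 0), G = (1, 0), Q = (0, 1).
1. H lies on line QR with QH:HR = 5:3 ⇒ H = (0, 3/8)
2. Z is the centroid of triangle QGH ⇒ Z = (1/3, 11/24)
2·[HGZ] = 5/24, 2·[ZHR] = 1/8
[HGZ]:[ZHR] = 5/24:1/8 = 5/3

[HGZ]:[ZHR] = 5/3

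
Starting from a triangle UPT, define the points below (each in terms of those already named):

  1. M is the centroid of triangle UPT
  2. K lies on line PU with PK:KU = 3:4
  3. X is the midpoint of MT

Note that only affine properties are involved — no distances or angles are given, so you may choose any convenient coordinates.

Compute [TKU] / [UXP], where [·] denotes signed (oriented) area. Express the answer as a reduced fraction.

Set U = (0, 0), P = (1, 0), T = (0, 1); any affine frame gives the same invariant.
1. M is the centroid of triangle UPT ⇒ M = (1/3, 1/3)
2. K lies on line PU with PK:KU = 3:4 ⇒ K = (4/7, 0)
3. X is the midpoint of MT ⇒ X = (1/6, 2/3)
2·[TKU] = -4/7, 2·[UXP] = -2/3
[TKU]:[UXP] = -4/7:-2/3 = 6/7

[TKU]:[UXP] = 6/7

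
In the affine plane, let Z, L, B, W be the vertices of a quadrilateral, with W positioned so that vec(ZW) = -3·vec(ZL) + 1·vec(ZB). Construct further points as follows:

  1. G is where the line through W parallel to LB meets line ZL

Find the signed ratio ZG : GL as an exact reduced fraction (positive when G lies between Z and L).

Set Z = (0, 0), L = (1, 0), B = (0, 1), W = (-3, 1); any affine frame gives the same invariant.
1. G is where the line through W parallel to LB meets line ZL ⇒ G = (-2, 0)
G = Z + t·(L−Z) with t = -2, so ZG:GL = t:(1−t) = -2:3

ZG:GL = -2/3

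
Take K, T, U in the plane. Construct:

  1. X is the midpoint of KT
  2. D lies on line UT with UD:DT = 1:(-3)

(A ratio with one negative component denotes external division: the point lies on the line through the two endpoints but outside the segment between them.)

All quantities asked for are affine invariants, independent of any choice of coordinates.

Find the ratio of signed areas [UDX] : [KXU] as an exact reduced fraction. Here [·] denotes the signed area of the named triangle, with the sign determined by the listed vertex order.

[UDX]:[KXU] = 1/2

Set K = (0, 0), T = (1, 0), U = (0, 1); any affine frame gives the same invariant.
1. X is the midpoint of KT ⇒ X = (1/2, 0)
2. D lies on line UT with UD:DT = 1:(-3) ⇒ D = (-1/2, 3/2)
2·[UDX] = 1/4, 2·[KXU] = 1/2
[UDX]:[KXU] = 1/4:1/2 = 1/2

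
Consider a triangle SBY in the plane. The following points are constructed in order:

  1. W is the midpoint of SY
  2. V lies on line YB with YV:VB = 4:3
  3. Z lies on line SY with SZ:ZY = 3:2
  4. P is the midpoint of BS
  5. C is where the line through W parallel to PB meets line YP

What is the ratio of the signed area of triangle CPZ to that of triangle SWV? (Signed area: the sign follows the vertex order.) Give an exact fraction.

[CPZ]:[SWV] = 7/20

Set S = (0, 0), B = (1, 0), Y = (0, 1); any affine frame gives the same invariant.
1. W is the midpoint of SY ⇒ W = (0, 1/2)
2. V lies on line YB with YV:VB = 4:3 ⇒ V = (4/7, 3/7)
3. Z lies on line SY with SZ:ZY = 3:2 ⇒ Z = (0, 3/5)
4. P is the midpoint of BS ⇒ P = (1/2, 0)
5. C is where the line through W parallel to PB meets line YP ⇒ C = (1/4, 1/2)
2·[CPZ] = -1/10, 2·[SWV] = -2/7
[CPZ]:[SWV] = -1/10:-2/7 = 7/20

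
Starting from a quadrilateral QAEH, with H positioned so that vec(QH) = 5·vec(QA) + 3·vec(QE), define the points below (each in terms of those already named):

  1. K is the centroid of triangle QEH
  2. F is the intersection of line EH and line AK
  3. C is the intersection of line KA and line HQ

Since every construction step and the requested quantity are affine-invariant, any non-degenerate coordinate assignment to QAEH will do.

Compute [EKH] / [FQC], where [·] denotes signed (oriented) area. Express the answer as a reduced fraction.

Work in coordinates with Q = (0, 0), A = (1, 0), E = (0, 1), H = (5, 3).
1. K is the centroid of triangle QEH ⇒ K = (5/3, 4/3)
2. F is the intersection of line EH and line AK ⇒ F = (15/8, 7/4)
3. C is the intersection of line KA and line HQ ⇒ C = (10/7, 6/7)
2·[EKH] = 5/3, 2·[FQC] = 25/28
[EKH]:[FQC] = 5/3:25/28 = 28/15

[EKH]:[FQC] = 28/15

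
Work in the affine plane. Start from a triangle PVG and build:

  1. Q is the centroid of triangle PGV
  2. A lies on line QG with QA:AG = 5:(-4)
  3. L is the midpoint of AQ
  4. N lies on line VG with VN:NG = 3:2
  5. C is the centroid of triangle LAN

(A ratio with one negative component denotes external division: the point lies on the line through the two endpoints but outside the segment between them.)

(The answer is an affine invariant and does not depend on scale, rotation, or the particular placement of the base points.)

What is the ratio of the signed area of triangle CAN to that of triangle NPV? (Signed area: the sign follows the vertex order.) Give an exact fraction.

[CAN]:[NPV] = -5/27

Set P = (0, 0), V = (1, 0), G = (0, 1); any affine frame gives the same invariant.
1. Q is the centroid of triangle PGV ⇒ Q = (1/3, 1/3)
2. A lies on line QG with QA:AG = 5:(-4) ⇒ A = (-4/3, 11/3)
3. L is the midpoint of AQ ⇒ L = (-1/2, 2)
4. N lies on line VG with VN:NG = 3:2 ⇒ N = (2/5, 3/5)
5. C is the centroid of triangle LAN ⇒ C = (-43/90, 94/45)
2·[CAN] = -1/9, 2·[NPV] = 3/5
[CAN]:[NPV] = -1/9:3/5 = -5/27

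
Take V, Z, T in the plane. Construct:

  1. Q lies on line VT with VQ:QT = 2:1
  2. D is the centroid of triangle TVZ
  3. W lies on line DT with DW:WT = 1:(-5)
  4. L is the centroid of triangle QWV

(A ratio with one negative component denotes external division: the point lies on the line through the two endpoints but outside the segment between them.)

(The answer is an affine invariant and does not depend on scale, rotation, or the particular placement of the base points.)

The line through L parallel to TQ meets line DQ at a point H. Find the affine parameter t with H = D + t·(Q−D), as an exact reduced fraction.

Assign V = (0, 0), Z = (1, 0), T = (0, 1) — the answer is frame-independent, so this choice is without loss of generality.
1. Q lies on line VT with VQ:QT = 2:1 ⇒ Q = (0, 2/3)
2. D is the centroid of triangle TVZ ⇒ D = (1/3, 1/3)
3. W lies on line DT with DW:WT = 1:(-5) ⇒ W = (5/12, 1/6)
4. L is the centroid of triangle QWV ⇒ L = (5/36, 5/18)
through L parallel to TQ: direction (0, -1/3); meets DQ at H = (5/36, 19/36)
H = D + t·(Q−D) with t = 7/12

t = 7/12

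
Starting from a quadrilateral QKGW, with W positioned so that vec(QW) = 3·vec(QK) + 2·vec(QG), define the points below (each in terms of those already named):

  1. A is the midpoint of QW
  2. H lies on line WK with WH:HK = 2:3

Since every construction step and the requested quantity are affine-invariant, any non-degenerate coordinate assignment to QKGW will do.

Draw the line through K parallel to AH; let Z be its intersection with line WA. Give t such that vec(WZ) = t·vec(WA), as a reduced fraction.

t = 5/2

Work in coordinates with Q = (0, 0), K = (1, 0), G = (0, 1), W = (3, 2).
1. A is the midpoint of QW ⇒ A = (3/2, 1)
2. H lies on line WK with WH:HK = 2:3 ⇒ H = (11/5, 6/5)
through K parallel to AH: direction (7/10, 1/5); meets WA at Z = (-3/4, -1/2)
Z = W + t·(A−W) with t = 5/2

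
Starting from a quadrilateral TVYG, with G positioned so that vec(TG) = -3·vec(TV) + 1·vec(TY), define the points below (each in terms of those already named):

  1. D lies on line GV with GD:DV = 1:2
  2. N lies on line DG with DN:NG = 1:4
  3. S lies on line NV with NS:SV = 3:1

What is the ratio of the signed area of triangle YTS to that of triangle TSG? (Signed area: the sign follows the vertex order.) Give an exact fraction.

[YTS]:[TSG] = 16/49

Work in coordinates with T = (0, 0), V = (1, 0), Y = (0, 1), G = (-3, 1).
1. D lies on line GV with GD:DV = 1:2 ⇒ D = (-5/3, 2/3)
2. N lies on line DG with DN:NG = 1:4 ⇒ N = (-29/15, 11/15)
3. S lies on line NV with NS:SV = 3:1 ⇒ S = (4/15, 11/60)
2·[YTS] = 4/15, 2·[TSG] = 49/60
[YTS]:[TSG] = 4/15:49/60 = 16/49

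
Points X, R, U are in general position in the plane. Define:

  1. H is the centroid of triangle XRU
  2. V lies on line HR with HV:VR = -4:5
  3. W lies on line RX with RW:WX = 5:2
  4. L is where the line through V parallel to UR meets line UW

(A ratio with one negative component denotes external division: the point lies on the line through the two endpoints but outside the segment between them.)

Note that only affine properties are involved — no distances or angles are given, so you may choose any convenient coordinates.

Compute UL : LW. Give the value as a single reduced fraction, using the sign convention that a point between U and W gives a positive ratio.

UL:LW = -7/4

Work in coordinates with X = (0, 0), R = (1, 0), U = (0, 1).
1. H is the centroid of triangle XRU ⇒ H = (1/3, 1/3)
2. V lies on line HR with HV:VR = -4:5 ⇒ V = (-7/3, 5/3)
3. W lies on line RX with RW:WX = 5:2 ⇒ W = (2/7, 0)
4. L is where the line through V parallel to UR meets line UW ⇒ L = (2/3, -4/3)
L = U + t·(W−U) with t = 7/3, so UL:LW = t:(1−t) = 7/3:-4/3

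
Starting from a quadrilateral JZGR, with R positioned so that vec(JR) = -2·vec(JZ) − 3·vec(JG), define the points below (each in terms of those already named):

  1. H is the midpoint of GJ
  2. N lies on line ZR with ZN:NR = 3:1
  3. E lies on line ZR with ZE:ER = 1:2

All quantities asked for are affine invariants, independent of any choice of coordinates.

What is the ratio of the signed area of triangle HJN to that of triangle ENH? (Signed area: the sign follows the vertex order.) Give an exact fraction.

[HJN]:[ENH] = 1/3

Assign J = (0, 0), Z = (1, 0), G = (0, 1), R = (-2, -3) — the answer is frame-independent, so this choice is without loss of generality.
1. H is the midpoint of GJ ⇒ H = (0, 1/2)
2. N lies on line ZR with ZN:NR = 3:1 ⇒ N = (-5/4, -9/4)
3. E lies on line ZR with ZE:ER = 1:2 ⇒ E = (0, -1)
2·[HJN] = -5/8, 2·[ENH] = -15/8
[HJN]:[ENH] = -5/8:-15/8 = 1/3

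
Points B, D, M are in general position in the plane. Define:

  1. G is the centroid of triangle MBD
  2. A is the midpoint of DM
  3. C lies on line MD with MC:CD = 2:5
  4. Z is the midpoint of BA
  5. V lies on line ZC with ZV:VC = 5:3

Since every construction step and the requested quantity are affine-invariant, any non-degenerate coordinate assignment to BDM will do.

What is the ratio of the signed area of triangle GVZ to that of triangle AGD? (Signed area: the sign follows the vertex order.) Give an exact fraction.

[GVZ]:[AGD] = 15/112

Set B = (0, 0), D = (1, 0), M = (0, 1); any affine frame gives the same invariant.
1. G is the centroid of triangle MBD ⇒ G = (1/3, 1/3)
2. A is the midpoint of DM ⇒ A = (1/2, 1/2)
3. C lies on line MD with MC:CD = 2:5 ⇒ C = (2/7, 5/7)
4. Z is the midpoint of BA ⇒ Z = (1/4, 1/4)
5. V lies on line ZC with ZV:VC = 5:3 ⇒ V = (61/224, 121/224)
2·[GVZ] = 5/224, 2·[AGD] = 1/6
[GVZ]:[AGD] = 5/224:1/6 = 15/112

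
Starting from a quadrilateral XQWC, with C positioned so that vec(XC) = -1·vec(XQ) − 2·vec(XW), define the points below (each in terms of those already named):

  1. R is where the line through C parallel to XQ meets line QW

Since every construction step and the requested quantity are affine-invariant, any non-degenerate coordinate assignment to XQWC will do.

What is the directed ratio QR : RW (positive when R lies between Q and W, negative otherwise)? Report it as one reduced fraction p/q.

QR:RW = -2/3

Choose coordinates X = (0, 0), Q = (1, 0), W = (0, 1), C = (-1, -2).
1. R is where the line through C parallel to XQ meets line QW ⇒ R = (3, -2)
R = Q + t·(W−Q) with t = -2, so QR:RW = t:(1−t) = -2:3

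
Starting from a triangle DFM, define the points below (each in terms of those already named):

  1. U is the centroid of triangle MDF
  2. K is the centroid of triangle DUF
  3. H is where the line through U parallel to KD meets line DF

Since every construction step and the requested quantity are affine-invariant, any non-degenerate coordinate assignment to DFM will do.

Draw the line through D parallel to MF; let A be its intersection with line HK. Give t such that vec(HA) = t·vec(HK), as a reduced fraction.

Set D = (0, 0), F = (1, 0), M = (0, 1); any affine frame gives the same invariant.
1. U is the centroid of triangle MDF ⇒ U = (1/3, 1/3)
2. K is the centroid of triangle DUF ⇒ K = (4/9, 1/9)
3. H is where the line through U parallel to KD meets line DF ⇒ H = (-1, 0)
through D parallel to MF: direction (1, -1); meets HK at A = (-1/14, 1/14)
A = H + t·(K−H) with t = 9/14

t = 9/14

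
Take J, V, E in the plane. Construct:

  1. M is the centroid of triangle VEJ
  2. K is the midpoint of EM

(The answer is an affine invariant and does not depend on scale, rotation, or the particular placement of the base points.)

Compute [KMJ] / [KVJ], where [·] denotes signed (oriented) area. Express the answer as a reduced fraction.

Choose coordinates J = (0, 0), V = (1, 0), E = (0, 1).
1. M is the centroid of triangle VEJ ⇒ M = (1/3, 1/3)
2. K is the midpoint of EM ⇒ K = (1/6, 2/3)
2·[KMJ] = -1/6, 2·[KVJ] = -2/3
[KMJ]:[KVJ] = -1/6:-2/3 = 1/4

[KMJ]:[KVJ] = 1/4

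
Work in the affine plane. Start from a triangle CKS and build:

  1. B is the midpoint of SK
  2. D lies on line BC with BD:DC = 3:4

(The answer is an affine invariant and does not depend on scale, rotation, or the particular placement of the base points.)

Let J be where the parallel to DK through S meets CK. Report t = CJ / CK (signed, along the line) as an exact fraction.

Assign C = (0, 0), K = (1, 0), S = (0, 1) — the answer is frame-independent, so this choice is without loss of generality.
1. B is the midpoint of SK ⇒ B = (1/2, 1/2)
2. D lies on line BC with BD:DC = 3:4 ⇒ D = (2/7, 2/7)
through S parallel to DK: direction (5/7, -2/7); meets CK at J = (5/2, 0)
J = C + t·(K−C) with t = 5/2

t = 5/2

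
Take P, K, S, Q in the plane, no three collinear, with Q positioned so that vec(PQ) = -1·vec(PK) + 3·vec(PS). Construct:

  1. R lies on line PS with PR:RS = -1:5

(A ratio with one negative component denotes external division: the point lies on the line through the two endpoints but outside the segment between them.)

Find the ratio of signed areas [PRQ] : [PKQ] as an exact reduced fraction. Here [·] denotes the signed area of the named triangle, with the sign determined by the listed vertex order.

Set P = (0, 0), K = (1, 0), S = (0, 1), Q = (-1, 3); any affine frame gives the same invariant.
1. R lies on line PS with PR:RS = -1:5 ⇒ R = (0, -1/4)
2·[PRQ] = -1/4, 2·[PKQ] = 3
[PRQ]:[PKQ] = -1/4:3 = -1/12

[PRQ]:[PKQ] = -1/12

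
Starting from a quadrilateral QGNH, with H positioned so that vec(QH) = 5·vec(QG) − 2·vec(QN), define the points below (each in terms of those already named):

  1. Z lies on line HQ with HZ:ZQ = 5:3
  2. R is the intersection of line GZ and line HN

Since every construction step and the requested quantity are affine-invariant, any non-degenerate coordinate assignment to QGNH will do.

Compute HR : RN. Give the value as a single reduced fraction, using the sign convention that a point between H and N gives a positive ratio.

HR:RN = -10

Assign Q = (0, 0), G = (1, 0), N = (0, 1), H = (5, -2) — the answer is frame-independent, so this choice is without loss of generality.
1. Z lies on line HQ with HZ:ZQ = 5:3 ⇒ Z = (15/8, -3/4)
2. R is the intersection of line GZ and line HN ⇒ R = (-5/9, 4/3)
R = H + t·(N−H) with t = 10/9, so HR:RN = t:(1−t) = 10/9:-1/9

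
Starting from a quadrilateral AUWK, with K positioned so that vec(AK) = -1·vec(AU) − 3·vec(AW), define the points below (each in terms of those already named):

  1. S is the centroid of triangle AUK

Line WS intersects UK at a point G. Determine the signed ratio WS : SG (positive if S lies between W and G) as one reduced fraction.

Work in coordinates with A = (0, 0), U = (1, 0), W = (0, 1), K = (-1, -3).
1. S is the centroid of triangle AUK ⇒ S = (0, -1)
line WS meets UK at G = (0, -3/2)
S = W + t·(G−W) with t = 4/5, so WS:SG = 4/5:1/5

WS:SG = 4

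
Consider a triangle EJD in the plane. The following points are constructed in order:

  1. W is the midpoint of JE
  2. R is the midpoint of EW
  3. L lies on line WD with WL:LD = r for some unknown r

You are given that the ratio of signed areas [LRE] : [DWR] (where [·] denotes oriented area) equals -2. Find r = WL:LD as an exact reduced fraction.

r = -2/3

Assign E = (0, 0), J = (1, 0), D = (0, 1) — the answer is frame-independent, so this choice is without loss of generality.
1. W is the midpoint of JE ⇒ W = (1/2, 0)
2. R is the midpoint of EW ⇒ R = (1/4, 0)
3. With WL:LD = r, write λ = r/(r+1) so L = W + λ·(D−W); L is affine-linear in λ
Every point depending on L is an affine combination of L and λ-independent points, so each such coordinate is linear in λ; the λ² term in each signed area is a multiple of (D−W)×(D−W) = 0, so 2·[LRE] and 2·[DWR] are each linear in λ. Evaluating at λ=0 and λ=1:
  2·[LRE] = -1/4·λ,   2·[DWR] = -1/4
So [LRE]:[DWR] = (-1/4·λ) / (-1/4). Setting this equal to -2:
  -1/4·λ = -2·(-1/4)  ⇒  λ = -2
Then r = λ/(1−λ) = (-2)/(3) = -2/3. Check: with r = -2/3, L = (3/2, -2) and [LRE]:[DWR] = -2 as required.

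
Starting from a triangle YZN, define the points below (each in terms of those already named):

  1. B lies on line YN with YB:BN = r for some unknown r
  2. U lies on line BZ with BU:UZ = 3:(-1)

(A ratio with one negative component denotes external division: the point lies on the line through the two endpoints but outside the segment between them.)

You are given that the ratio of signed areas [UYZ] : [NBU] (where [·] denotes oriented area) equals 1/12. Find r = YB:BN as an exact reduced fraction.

Set Y = (0, 0), Z = (1, 0), N = (0, 1); any affine frame gives the same invariant.
1. With YB:BN = r, write λ = r/(r+1) so B = Y + λ·(N−Y); B is affine-linear in λ
2. U lies on line BZ with BU:UZ = 3:(-1) ⇒ U is an affine combination of earlier points and hence also affine-linear in λ
Every point depending on B is an affine combination of B and λ-independent points, so each such coordinate is linear in λ; the λ² term in each signed area is a multiple of (N−Y)×(N−Y) = 0, so 2·[UYZ] and 2·[NBU] are each linear in λ. Evaluating at λ=0 and λ=1:
  2·[UYZ] = -1/2·λ,   2·[NBU] = -3/2·λ + 3/2
So [UYZ]:[NBU] = (-1/2·λ) / (-3/2·λ + 3/2). Setting this equal to 1/12:
  -1/2·λ = 1/12·(-3/2·λ + 3/2)  ⇒  λ = -1/3
Then r = λ/(1−λ) = (-1/3)/(4/3) = -1/4. Check: with r = -1/4, B = (0, -1/3) and [UYZ]:[NBU] = 1/12 as required.

r = -1/4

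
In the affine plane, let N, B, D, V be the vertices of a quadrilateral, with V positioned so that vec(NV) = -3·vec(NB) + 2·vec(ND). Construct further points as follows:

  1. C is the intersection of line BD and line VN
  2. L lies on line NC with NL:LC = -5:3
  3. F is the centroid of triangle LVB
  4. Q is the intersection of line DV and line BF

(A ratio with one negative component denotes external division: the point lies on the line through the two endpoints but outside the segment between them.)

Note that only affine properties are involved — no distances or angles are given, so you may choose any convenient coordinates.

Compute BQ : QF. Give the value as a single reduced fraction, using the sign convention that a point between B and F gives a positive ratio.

Choose coordinates N = (0, 0), B = (1, 0), D = (0, 1), V = (-3, 2).
1. C is the intersection of line BD and line VN ⇒ C = (3, -2)
2. L lies on line NC with NL:LC = -5:3 ⇒ L = (15/2, -5)
3. F is the centroid of triangle LVB ⇒ F = (11/6, -1)
4. Q is the intersection of line DV and line BF ⇒ Q = (3/13, 12/13)
Q = B + t·(F−B) with t = -12/13, so BQ:QF = t:(1−t) = -12/13:25/13

BQ:QF = -12/25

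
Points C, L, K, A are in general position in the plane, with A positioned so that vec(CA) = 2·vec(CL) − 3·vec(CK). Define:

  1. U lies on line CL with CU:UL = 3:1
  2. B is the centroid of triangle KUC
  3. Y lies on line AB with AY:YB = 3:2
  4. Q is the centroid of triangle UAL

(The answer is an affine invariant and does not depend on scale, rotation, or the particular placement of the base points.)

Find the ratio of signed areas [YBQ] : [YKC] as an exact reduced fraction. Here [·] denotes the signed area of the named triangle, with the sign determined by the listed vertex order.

[YBQ]:[YKC] = -8/19

Set C = (0, 0), L = (1, 0), K = (0, 1), A = (2, -3); any affine frame gives the same invariant.
1. U lies on line CL with CU:UL = 3:1 ⇒ U = (3/4, 0)
2. B is the centroid of triangle KUC ⇒ B = (1/4, 1/3)
3. Y lies on line AB with AY:YB = 3:2 ⇒ Y = (19/20, -1)
4. Q is the centroid of triangle UAL ⇒ Q = (5/4, -1)
2·[YBQ] = -2/5, 2·[YKC] = 19/20
[YBQ]:[YKC] = -2/5:19/20 = -8/19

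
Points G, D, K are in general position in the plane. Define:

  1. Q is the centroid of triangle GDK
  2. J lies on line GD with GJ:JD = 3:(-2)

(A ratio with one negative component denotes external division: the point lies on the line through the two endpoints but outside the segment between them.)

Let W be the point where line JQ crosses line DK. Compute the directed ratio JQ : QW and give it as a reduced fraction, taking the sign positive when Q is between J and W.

Set G = (0, 0), D = (1, 0), K = (0, 1); any affine frame gives the same invariant.
1. Q is the centroid of triangle GDK ⇒ Q = (1/3, 1/3)
2. J lies on line GD with GJ:JD = 3:(-2) ⇒ J = (3, 0)
line JQ meets DK at W = (5/7, 2/7)
Q = J + t·(W−J) with t = 7/6, so JQ:QW = 7/6:-1/6

JQ:QW = -7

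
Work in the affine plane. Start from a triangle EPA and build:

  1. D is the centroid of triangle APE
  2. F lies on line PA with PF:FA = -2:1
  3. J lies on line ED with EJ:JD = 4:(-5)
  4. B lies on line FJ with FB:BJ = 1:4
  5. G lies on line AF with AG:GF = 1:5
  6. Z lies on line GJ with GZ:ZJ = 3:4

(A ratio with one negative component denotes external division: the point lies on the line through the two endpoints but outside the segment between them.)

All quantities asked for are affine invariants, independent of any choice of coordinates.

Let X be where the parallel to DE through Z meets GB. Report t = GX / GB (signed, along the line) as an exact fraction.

Work in coordinates with E = (0, 0), P = (1, 0), A = (0, 1).
1. D is the centroid of triangle APE ⇒ D = (1/3, 1/3)
2. F lies on line PA with PF:FA = -2:1 ⇒ F = (-1, 2)
3. J lies on line ED with EJ:JD = 4:(-5) ⇒ J = (-4/3, -4/3)
4. B lies on line FJ with FB:BJ = 1:4 ⇒ B = (-16/15, 4/3)
5. G lies on line AF with AG:GF = 1:5 ⇒ G = (-1/6, 7/6)
6. Z lies on line GJ with GZ:ZJ = 3:4 ⇒ Z = (-2/3, 2/21)
through Z parallel to DE: direction (-1/3, -1/3); meets GB at X = (53/168, 181/168)
X = G + t·(B−G) with t = -15/28

t = -15/28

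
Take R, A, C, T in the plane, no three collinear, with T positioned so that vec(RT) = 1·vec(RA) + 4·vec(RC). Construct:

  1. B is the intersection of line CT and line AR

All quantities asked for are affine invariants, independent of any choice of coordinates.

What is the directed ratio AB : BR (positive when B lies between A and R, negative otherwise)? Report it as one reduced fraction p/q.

AB:BR = -4

Choose coordinates R = (0, 0), A = (1, 0), C = (0, 1), T = (1, 4).
1. B is the intersection of line CT and line AR ⇒ B = (-1/3, 0)
B = A + t·(R−A) with t = 4/3, so AB:BR = t:(1−t) = 4/3:-1/3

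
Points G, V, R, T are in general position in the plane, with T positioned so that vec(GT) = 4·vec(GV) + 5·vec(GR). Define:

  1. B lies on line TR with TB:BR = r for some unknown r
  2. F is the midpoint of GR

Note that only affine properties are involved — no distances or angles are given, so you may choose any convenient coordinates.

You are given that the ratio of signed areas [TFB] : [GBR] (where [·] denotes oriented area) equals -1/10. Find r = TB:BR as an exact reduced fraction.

Assign G = (0, 0), V = (1, 0), R = (0, 1), T = (4, 5) — the answer is frame-independent, so this choice is without loss of generality.
1. With TB:BR = r, write λ = r/(r+1) so B = T + λ·(R−T); B is affine-linear in λ
2. F is the midpoint of GR ⇒ F = (0, 1/2)
Every point depending on B is an affine combination of B and λ-independent points, so each such coordinate is linear in λ; the λ² term in each signed area is a multiple of (R−T)×(R−T) = 0, so 2·[TFB] and 2·[GBR] are each linear in λ. Evaluating at λ=0 and λ=1:
  2·[TFB] = -2·λ,   2·[GBR] = -4·λ + 4
So [TFB]:[GBR] = (-2·λ) / (-4·λ + 4). Setting this equal to -1/10:
  -2·λ = -1/10·(-4·λ + 4)  ⇒  λ = 1/6
Then r = λ/(1−λ) = (1/6)/(5/6) = 1/5. Check: with r = 1/5, B = (10/3, 13/3) and [TFB]:[GBR] = -1/10 as required.

r = 1/5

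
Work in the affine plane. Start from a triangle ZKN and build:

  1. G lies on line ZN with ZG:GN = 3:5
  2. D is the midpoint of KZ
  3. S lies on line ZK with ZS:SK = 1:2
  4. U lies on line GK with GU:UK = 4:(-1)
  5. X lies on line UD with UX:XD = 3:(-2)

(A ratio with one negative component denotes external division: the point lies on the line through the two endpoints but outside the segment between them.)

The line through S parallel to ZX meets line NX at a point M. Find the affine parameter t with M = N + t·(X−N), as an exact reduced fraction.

t = 13/14

Choose coordinates Z = (0, 0), K = (1, 0), N = (0, 1).
1. G lies on line ZN with ZG:GN = 3:5 ⇒ G = (0, 3/8)
2. D is the midpoint of KZ ⇒ D = (1/2, 0)
3. S lies on line ZK with ZS:SK = 1:2 ⇒ S = (1/3, 0)
4. U lies on line GK with GU:UK = 4:(-1) ⇒ U = (4/3, -1/8)
5. X lies on line UD with UX:XD = 3:(-2) ⇒ X = (-7/6, 1/4)
through S parallel to ZX: direction (-7/6, 1/4); meets NX at M = (-13/12, 17/56)
M = N + t·(X−N) with t = 13/14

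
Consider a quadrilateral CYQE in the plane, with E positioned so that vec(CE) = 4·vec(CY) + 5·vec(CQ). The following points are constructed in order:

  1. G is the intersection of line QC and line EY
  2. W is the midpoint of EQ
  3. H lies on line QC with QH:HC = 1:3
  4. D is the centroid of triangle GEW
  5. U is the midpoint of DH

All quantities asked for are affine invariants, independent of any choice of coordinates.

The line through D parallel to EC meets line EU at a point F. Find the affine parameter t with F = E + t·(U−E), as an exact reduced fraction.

Set C = (0, 0), Y = (1, 0), Q = (0, 1), E = (4, 5); any affine frame gives the same invariant.
1. G is the intersection of line QC and line EY ⇒ G = (0, -5/3)
2. W is the midpoint of EQ ⇒ W = (2, 3)
3. H lies on line QC with QH:HC = 1:3 ⇒ H = (0, 3/4)
4. D is the centroid of triangle GEW ⇒ D = (2, 19/9)
5. U is the midpoint of DH ⇒ U = (1, 103/72)
through D parallel to EC: direction (-4, -5); meets EU at F = (136/13, 2969/234)
F = E + t·(U−E) with t = -28/13

t = -28/13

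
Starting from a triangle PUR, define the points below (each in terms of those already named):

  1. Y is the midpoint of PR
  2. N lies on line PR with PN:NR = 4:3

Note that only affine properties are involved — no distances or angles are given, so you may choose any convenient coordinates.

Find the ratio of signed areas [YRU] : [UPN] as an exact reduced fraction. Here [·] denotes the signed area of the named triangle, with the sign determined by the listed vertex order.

[YRU]:[UPN] = 7/8

Assign P = (0, 0), U = (1, 0), R = (0, 1) — the answer is frame-independent, so this choice is without loss of generality.
1. Y is the midpoint of PR ⇒ Y = (0, 1/2)
2. N lies on line PR with PN:NR = 4:3 ⇒ N = (0, 4/7)
2·[YRU] = -1/2, 2·[UPN] = -4/7
[YRU]:[UPN] = -1/2:-4/7 = 7/8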